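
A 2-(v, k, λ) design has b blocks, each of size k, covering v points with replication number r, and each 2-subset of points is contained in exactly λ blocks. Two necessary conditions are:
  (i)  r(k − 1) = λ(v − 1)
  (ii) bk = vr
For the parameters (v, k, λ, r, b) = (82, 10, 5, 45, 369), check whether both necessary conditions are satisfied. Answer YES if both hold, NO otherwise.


Condition (i): r(k − 1) = 45·9 = 405; λ(v − 1) = 5·81 = 405. Match? YES.
Condition (ii): bk = 369·10 = 3690; vr = 82·45 = 3690. Match? YES.
Both conditions hold? YES.

YES


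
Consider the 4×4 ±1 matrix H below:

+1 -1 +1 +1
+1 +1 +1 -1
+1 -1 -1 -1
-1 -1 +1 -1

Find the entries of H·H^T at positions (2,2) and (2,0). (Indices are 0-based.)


Row 0 of H: [1, -1, 1, 1].
Row 2 of H: [1, -1, -1, -1].
(H·H^T)[2][2] = Σ_j H[2][j]·H[2][j] = (1)² + (-1)² + (-1)² + (-1)² = 1 + 1 + 1 + 1 = 4.
(H·H^T)[2][0] = Σ_j H[2][j]·H[0][j] = (1)·(1) + (-1)·(-1) + (-1)·(1) + (-1)·(1) = 1 + 1 + -1 + -1 = 0.
So rows 2 and 0 are orthogonal; the diagonal entry equals n = 4.

(2,2) entry = 4; (2,0) entry = 0.


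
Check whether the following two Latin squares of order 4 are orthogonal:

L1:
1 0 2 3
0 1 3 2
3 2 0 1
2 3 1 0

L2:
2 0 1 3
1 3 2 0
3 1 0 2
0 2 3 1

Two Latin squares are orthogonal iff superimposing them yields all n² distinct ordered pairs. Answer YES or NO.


Form the n² = 16 superimposed pairs (L1[i][j], L2[i][j]), row by row (rows and columns indexed from 0):
row 0: (1,2) (0,0) (2,1) (3,3)
row 1: (0,1) (1,3) (3,2) (2,0)
row 2: (3,3) (2,1) (0,0) (1,2)
row 3: (2,0) (3,2) (1,3) (0,1)
Orthogonality requires all 16 pairs distinct.
But the pair (3,3) repeats: cell (0,3) has L1 = 3, L2 = 3, and cell (2,0) has L1 = 3, L2 = 3.
A repeated pair means some other pair never occurs (only 8 distinct pairs out of 16), so the squares are not orthogonal.
Conclusion: NO.

NO


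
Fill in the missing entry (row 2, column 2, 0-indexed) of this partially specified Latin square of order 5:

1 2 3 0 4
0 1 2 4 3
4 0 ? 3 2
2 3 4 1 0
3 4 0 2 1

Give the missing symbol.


Row 2 contains symbols [0, 2, 3, 4] — missing [1].
Column 2 contains symbols [0, 2, 3, 4] — missing [1].
The missing symbol must appear in both missing sets; intersection = [1].
Therefore the hidden value is 1.

Missing value = 1.


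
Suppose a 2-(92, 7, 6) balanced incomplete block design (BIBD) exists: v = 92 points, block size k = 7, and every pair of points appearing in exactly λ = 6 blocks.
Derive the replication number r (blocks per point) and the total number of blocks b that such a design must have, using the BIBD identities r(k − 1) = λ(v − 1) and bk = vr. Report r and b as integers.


Any 2-(v, k, λ) BIBD satisfies two necessary conditions:
  (i)  Each point sits in r blocks, and counting incidences through any fixed point gives r(k − 1) = λ(v − 1), so r = λ(v − 1)/(k − 1).
  (ii) Total incidences bk = vr, so b = vr/k.
Step 1: r = λ(v − 1)/(k − 1) = 6·(92 − 1)/(7 − 1) = 6·91/6 = 546/6 = 91.
Step 2: b = vr/k = 92·91/7 = 8372/7 = 1196.
Check integrality: r = 91 ∈ Z ✓, b = 1196 ∈ Z ✓.
(These identities are necessary conditions: they determine r and b for any design with these parameters, but do not by themselves prove that one exists.)

r = 91, b = 1196.


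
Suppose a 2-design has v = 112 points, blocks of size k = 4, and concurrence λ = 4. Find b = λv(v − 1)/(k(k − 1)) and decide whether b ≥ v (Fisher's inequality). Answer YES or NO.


r = λ(v − 1)/(k − 1) = 4·111/3 = 148.
b = vr/k = 112·148/4 = 4144.
Fisher's inequality: b ≥ v ⇔ 4144 ≥ 112? YES.

YES


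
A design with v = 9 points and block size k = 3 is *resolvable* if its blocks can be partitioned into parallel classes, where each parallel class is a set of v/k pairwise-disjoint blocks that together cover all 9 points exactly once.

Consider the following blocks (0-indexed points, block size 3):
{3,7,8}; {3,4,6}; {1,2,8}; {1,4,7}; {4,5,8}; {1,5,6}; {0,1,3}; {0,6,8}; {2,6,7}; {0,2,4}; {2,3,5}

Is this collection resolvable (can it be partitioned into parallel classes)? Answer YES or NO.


v = 9, block size k = 3, number of blocks = 11.
For resolvability, blocks must partition into parallel classes of size v/k = 3.
Total blocks must therefore be a multiple of 3: 11 = 3·3 + 2 ⇒ not divisible ✗.
Resolvable? NO.

NO


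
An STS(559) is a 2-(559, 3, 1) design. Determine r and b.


An STS(v) is a 2-(v, 3, 1) BIBD: block size k = 3, λ = 1.
Replication: r(k − 1) = λ(v − 1) ⇒ r·2 = 559 − 1 = 558 ⇒ r = 279.
Block count: bk = vr ⇒ b·3 = 559·279 = 155961 ⇒ b = 51987.

r = 279, b = 51987.


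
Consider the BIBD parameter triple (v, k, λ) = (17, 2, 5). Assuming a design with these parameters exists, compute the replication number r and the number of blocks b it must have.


Any 2-(v, k, λ) BIBD satisfies two necessary conditions:
  (i)  Each point sits in r blocks, and counting incidences through any fixed point gives r(k − 1) = λ(v − 1), so r = λ(v − 1)/(k − 1).
  (ii) Total incidences bk = vr, so b = vr/k.
Step 1: r = λ(v − 1)/(k − 1) = 5·(17 − 1)/(2 − 1) = 5·16/1 = 80/1 = 80.
Step 2: b = vr/k = 17·80/2 = 1360/2 = 680.
Check integrality: r = 80 ∈ Z ✓, b = 680 ∈ Z ✓.
(These identities are necessary conditions: they determine r and b for any design with these parameters, but do not by themselves prove that one exists.)

r = 80, b = 680.


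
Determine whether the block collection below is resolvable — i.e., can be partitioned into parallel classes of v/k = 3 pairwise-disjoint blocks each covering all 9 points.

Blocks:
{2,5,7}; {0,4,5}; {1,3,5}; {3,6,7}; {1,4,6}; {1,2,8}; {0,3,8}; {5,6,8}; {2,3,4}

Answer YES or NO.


v = 9, block size k = 3, number of blocks = 9.
For resolvability, blocks must partition into parallel classes of size v/k = 3.
Total blocks must therefore be a multiple of 3: 9 = 3·3 + 0 ⇒ divisible ✓.
Consider block {1,3,5}. It intersects every other block in the collection, so no parallel class of size 3 can contain it.
Since every block must belong to some parallel class in a resolution, the collection cannot be partitioned into parallel classes.
Resolvable? NO.

NO


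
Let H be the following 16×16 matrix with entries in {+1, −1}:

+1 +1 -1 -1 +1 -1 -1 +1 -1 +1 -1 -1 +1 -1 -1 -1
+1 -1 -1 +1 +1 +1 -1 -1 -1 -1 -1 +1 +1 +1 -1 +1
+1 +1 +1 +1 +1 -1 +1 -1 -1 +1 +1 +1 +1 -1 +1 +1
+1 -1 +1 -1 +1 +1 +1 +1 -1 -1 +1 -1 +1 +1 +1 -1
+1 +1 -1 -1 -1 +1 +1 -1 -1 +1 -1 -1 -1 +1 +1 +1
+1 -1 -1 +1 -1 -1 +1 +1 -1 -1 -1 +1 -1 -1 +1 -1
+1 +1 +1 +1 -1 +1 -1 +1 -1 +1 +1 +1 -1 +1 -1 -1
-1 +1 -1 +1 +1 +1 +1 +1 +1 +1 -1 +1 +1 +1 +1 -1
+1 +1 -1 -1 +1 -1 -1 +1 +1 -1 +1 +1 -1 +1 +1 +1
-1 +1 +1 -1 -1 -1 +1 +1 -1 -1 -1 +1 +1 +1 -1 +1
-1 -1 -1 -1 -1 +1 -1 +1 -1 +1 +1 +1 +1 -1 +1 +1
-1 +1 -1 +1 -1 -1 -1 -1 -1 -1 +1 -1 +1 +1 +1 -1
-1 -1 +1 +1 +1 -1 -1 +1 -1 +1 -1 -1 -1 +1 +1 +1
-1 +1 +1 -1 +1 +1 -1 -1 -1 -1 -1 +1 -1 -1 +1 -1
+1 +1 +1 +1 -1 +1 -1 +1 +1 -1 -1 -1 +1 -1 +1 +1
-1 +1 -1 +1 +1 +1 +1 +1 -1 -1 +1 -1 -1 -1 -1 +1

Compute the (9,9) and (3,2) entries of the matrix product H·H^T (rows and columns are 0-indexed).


Row 2 of H: [1, 1, 1, 1, 1, -1, 1, -1, -1, 1, 1, 1, 1, -1, 1, 1].
Row 3 of H: [1, -1, 1, -1, 1, 1, 1, 1, -1, -1, 1, -1, 1, 1, 1, -1].
Row 9 of H: [-1, 1, 1, -1, -1, -1, 1, 1, -1, -1, -1, 1, 1, 1, -1, 1].
(H·H^T)[9][9] = Σ_j H[9][j]·H[9][j] = (-1)² + (1)² + (1)² + (-1)² + (-1)² + (-1)² + (1)² + (1)² + (-1)² + (-1)² + (-1)² + (1)² + (1)² + (1)² + (-1)² + (1)² = 1 + 1 + 1 + 1 + 1 + 1 + 1 + 1 + 1 + 1 + 1 + 1 + 1 + 1 + 1 + 1 = 16.
(H·H^T)[3][2] = Σ_j H[3][j]·H[2][j] = (1)·(1) + (-1)·(1) + (1)·(1) + (-1)·(1) + (1)·(1) + (1)·(-1) + (1)·(1) + (1)·(-1) + (-1)·(-1) + (-1)·(1) + (1)·(1) + (-1)·(1) + (1)·(1) + (1)·(-1) + (1)·(1) + (-1)·(1) = 1 + -1 + 1 + -1 + 1 + -1 + 1 + -1 + 1 + -1 + 1 + -1 + 1 + -1 + 1 + -1 = 0.
So rows 3 and 2 are orthogonal; the diagonal entry equals n = 16.

(9,9) entry = 16; (3,2) entry = 0.


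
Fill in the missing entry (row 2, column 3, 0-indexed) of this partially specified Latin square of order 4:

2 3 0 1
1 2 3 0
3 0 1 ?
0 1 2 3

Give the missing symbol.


Row 2 contains symbols [0, 1, 3] — missing [2].
Column 3 contains symbols [0, 1, 3] — missing [2].
The missing symbol must appear in both missing sets; intersection = [2].
Therefore the hidden value is 2.

Missing value = 2.


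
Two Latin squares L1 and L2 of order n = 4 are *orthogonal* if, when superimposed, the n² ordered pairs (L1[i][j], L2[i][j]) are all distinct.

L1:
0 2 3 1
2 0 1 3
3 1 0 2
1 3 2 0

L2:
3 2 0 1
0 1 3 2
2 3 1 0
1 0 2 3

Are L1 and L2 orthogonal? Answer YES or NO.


Form the n² = 16 superimposed pairs (L1[i][j], L2[i][j]), row by row (rows and columns indexed from 0):
row 0: (0,3) (2,2) (3,0) (1,1)
row 1: (2,0) (0,1) (1,3) (3,2)
row 2: (3,2) (1,3) (0,1) (2,0)
row 3: (1,1) (3,0) (2,2) (0,3)
Orthogonality requires all 16 pairs distinct.
But the pair (3,2) repeats: cell (1,3) has L1 = 3, L2 = 2, and cell (2,0) has L1 = 3, L2 = 2.
A repeated pair means some other pair never occurs (only 8 distinct pairs out of 16), so the squares are not orthogonal.
Conclusion: NO.

NO


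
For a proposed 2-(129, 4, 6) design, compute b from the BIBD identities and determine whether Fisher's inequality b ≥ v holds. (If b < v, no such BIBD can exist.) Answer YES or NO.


b = λv(v − 1)/(k(k − 1)) = 6·129·128/(4·3) = 99072/12 = 8256.
Compare with v = 129: b ≥ v, so Fisher's inequality holds.

YES


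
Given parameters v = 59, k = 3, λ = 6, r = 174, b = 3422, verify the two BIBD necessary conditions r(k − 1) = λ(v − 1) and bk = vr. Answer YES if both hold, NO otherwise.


Condition (i): r(k − 1) = 174·2 = 348; λ(v − 1) = 6·58 = 348. Match? YES.
Condition (ii): bk = 3422·3 = 10266; vr = 59·174 = 10266. Match? YES.
Both conditions hold? YES.

YES


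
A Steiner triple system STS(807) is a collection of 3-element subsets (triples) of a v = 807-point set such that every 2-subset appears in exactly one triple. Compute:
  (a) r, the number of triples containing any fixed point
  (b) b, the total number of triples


An STS(v) is a 2-(v, 3, 1) BIBD: block size k = 3, λ = 1.
Replication: r(k − 1) = λ(v − 1) ⇒ r·2 = 807 − 1 = 806 ⇒ r = 403.
Block count: bk = vr ⇒ b·3 = 807·403 = 325221 ⇒ b = 108407.

r = 403, b = 108407.


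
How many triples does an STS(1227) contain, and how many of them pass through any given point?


An STS(v) is a 2-(v, 3, 1) BIBD: block size k = 3, λ = 1.
Replication: r(k − 1) = λ(v − 1) ⇒ r·2 = 1227 − 1 = 1226 ⇒ r = 613.
Block count: bk = vr ⇒ b·3 = 1227·613 = 752151 ⇒ b = 250717.
(Check via b = v(v − 1)/6 = 1227·1226/6 = 1504302/6 = 250717.)

r = 613, b = 250717.


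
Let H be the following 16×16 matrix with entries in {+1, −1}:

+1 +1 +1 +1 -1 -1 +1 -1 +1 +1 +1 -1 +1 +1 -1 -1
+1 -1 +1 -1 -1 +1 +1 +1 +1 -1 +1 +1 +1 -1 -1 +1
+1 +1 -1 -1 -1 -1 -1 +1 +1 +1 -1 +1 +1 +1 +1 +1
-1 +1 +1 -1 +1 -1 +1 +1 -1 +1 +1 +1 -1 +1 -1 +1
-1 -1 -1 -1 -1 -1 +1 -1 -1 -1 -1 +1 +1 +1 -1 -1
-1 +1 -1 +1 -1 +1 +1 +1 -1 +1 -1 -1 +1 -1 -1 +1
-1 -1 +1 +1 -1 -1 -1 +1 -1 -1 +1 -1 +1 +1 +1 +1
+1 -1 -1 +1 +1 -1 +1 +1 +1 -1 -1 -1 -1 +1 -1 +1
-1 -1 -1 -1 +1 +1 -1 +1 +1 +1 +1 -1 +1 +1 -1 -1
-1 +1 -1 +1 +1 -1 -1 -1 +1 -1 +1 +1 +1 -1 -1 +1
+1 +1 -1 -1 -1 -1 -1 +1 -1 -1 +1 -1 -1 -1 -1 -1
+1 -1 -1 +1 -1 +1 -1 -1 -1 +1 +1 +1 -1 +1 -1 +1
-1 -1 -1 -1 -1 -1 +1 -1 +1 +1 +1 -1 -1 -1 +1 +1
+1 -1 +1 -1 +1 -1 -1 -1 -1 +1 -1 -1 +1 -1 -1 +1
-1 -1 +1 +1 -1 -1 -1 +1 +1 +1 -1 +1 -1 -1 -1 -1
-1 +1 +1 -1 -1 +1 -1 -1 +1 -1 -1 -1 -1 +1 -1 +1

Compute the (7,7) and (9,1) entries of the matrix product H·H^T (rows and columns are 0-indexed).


Row 1 of H: [1, -1, 1, -1, -1, 1, 1, 1, 1, -1, 1, 1, 1, -1, -1, 1].
Row 7 of H: [1, -1, -1, 1, 1, -1, 1, 1, 1, -1, -1, -1, -1, 1, -1, 1].
Row 9 of H: [-1, 1, -1, 1, 1, -1, -1, -1, 1, -1, 1, 1, 1, -1, -1, 1].
(H·H^T)[7][7] = Σ_j H[7][j]·H[7][j] = (1)² + (-1)² + (-1)² + (1)² + (1)² + (-1)² + (1)² + (1)² + (1)² + (-1)² + (-1)² + (-1)² + (-1)² + (1)² + (-1)² + (1)² = 1 + 1 + 1 + 1 + 1 + 1 + 1 + 1 + 1 + 1 + 1 + 1 + 1 + 1 + 1 + 1 = 16.
(H·H^T)[9][1] = Σ_j H[9][j]·H[1][j] = (-1)·(1) + (1)·(-1) + (-1)·(1) + (1)·(-1) + (1)·(-1) + (-1)·(1) + (-1)·(1) + (-1)·(1) + (1)·(1) + (-1)·(-1) + (1)·(1) + (1)·(1) + (1)·(1) + (-1)·(-1) + (-1)·(-1) + (1)·(1) = -1 + -1 + -1 + -1 + -1 + -1 + -1 + -1 + 1 + 1 + 1 + 1 + 1 + 1 + 1 + 1 = 0.
So rows 9 and 1 are orthogonal; the diagonal entry equals n = 16.

(7,7) entry = 16; (9,1) entry = 0.


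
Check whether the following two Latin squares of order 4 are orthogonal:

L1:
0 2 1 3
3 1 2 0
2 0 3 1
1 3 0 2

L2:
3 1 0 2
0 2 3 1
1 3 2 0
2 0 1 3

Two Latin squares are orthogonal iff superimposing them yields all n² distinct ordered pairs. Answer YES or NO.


Form the n² = 16 superimposed pairs (L1[i][j], L2[i][j]), row by row (rows and columns indexed from 0):
row 0: (0,3) (2,1) (1,0) (3,2)
row 1: (3,0) (1,2) (2,3) (0,1)
row 2: (2,1) (0,3) (3,2) (1,0)
row 3: (1,2) (3,0) (0,1) (2,3)
Orthogonality requires all 16 pairs distinct.
But the pair (2,1) repeats: cell (0,1) has L1 = 2, L2 = 1, and cell (2,0) has L1 = 2, L2 = 1.
A repeated pair means some other pair never occurs (only 8 distinct pairs out of 16), so the squares are not orthogonal.
Conclusion: NO.

NO


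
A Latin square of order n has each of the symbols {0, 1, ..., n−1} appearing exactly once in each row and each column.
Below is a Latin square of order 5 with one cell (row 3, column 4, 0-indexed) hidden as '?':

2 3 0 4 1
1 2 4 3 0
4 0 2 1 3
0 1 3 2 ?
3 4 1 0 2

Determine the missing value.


Row 3 contains symbols [0, 1, 2, 3] — missing [4].
Column 4 contains symbols [0, 1, 2, 3] — missing [4].
The missing symbol must appear in both missing sets; intersection = [4].
Therefore the hidden value is 4.

Missing value = 4.


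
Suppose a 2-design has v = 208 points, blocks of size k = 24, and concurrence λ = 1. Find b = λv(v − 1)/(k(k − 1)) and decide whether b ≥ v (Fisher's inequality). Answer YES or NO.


r = λ(v − 1)/(k − 1) = 1·207/23 = 9.
b = vr/k = 208·9/24 = 78.
Fisher's inequality: b ≥ v ⇔ 78 ≥ 208? NO.

NO


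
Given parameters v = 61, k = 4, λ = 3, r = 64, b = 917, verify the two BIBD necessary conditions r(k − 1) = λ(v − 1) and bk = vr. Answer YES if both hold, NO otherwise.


Condition (i): r(k − 1) = 64·3 = 192; λ(v − 1) = 3·60 = 180. Match? NO.
Condition (ii): bk = 917·4 = 3668; vr = 61·64 = 3904. Match? NO.
Both conditions hold? NO.

NO


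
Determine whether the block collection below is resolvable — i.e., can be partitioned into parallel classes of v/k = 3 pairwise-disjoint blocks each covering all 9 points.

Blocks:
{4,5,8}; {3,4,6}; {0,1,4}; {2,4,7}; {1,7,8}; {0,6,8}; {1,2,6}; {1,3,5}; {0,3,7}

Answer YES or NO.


v = 9, block size k = 3, number of blocks = 9.
For resolvability, blocks must partition into parallel classes of size v/k = 3.
Total blocks must therefore be a multiple of 3: 9 = 3·3 + 0 ⇒ divisible ✓.
Consider block {3,4,6}. The only other block(s) in the collection disjoint from it are {1,7,8} — just 1 block(s). Any parallel class containing {3,4,6} would need 2 other blocks each disjoint from it, so no parallel class of size 3 can contain {3,4,6}.
Since every block must belong to some parallel class in a resolution, the collection cannot be partitioned into parallel classes.
Resolvable? NO.

NO


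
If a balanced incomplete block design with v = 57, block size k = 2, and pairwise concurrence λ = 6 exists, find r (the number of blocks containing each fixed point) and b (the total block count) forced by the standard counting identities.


Any 2-(v, k, λ) BIBD satisfies two necessary conditions:
  (i)  Each point sits in r blocks, and counting incidences through any fixed point gives r(k − 1) = λ(v − 1), so r = λ(v − 1)/(k − 1).
  (ii) Total incidences bk = vr, so b = vr/k.
Step 1: r = λ(v − 1)/(k − 1) = 6·(57 − 1)/(2 − 1) = 6·56/1 = 336/1 = 336.
Step 2: b = vr/k = 57·336/2 = 19152/2 = 9576.
Check integrality: r = 336 ∈ Z ✓, b = 9576 ∈ Z ✓.
(These identities are necessary conditions: they determine r and b for any design with these parameters, but do not by themselves prove that one exists.)

r = 336, b = 9576.


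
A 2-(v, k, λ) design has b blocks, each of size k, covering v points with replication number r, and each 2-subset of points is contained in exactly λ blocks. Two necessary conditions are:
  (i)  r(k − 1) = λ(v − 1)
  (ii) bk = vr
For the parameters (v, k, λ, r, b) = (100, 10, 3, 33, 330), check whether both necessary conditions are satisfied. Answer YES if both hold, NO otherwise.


Condition (i): r(k − 1) = 33·9 = 297; λ(v − 1) = 3·99 = 297. Match? YES.
Condition (ii): bk = 330·10 = 3300; vr = 100·33 = 3300. Match? YES.
Both conditions hold? YES.

YES


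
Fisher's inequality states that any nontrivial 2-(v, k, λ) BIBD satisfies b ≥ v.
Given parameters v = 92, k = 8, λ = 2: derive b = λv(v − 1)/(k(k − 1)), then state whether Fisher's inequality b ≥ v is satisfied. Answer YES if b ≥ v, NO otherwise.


b = λv(v − 1)/(k(k − 1)) = 2·92·91/(8·7) = 16744/56 = 299.
Compare with v = 92: b ≥ v, so Fisher's inequality holds.

YES


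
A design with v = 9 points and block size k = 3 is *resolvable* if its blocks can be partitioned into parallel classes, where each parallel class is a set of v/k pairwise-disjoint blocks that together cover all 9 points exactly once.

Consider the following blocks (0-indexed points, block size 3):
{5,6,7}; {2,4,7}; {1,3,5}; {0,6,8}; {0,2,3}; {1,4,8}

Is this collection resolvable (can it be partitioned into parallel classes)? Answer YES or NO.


v = 9, block size k = 3, number of blocks = 6.
For resolvability, blocks must partition into parallel classes of size v/k = 3.
Total blocks must therefore be a multiple of 3: 6 = 3·2 + 0 ⇒ divisible ✓.
Greedy packing gives 2 candidate class(es). Each should be a full parallel class (size 3, covers all 9 points).
  Class 1 (3 blocks): {5,6,7}; {0,2,3}; {1,4,8}. Points covered: [0, 1, 2, 3, 4, 5, 6, 7, 8].
  Class 2 (3 blocks): {2,4,7}; {1,3,5}; {0,6,8}. Points covered: [0, 1, 2, 3, 4, 5, 6, 7, 8].
All classes full (size 3)? YES. All classes cover every point? YES.
Resolvable? YES.

YES


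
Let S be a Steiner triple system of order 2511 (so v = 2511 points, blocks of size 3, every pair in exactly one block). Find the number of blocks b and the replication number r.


An STS(v) is a 2-(v, 3, 1) BIBD: block size k = 3, λ = 1.
Replication: r(k − 1) = λ(v − 1) ⇒ r·2 = 2511 − 1 = 2510 ⇒ r = 1255.
Block count: bk = vr ⇒ b·3 = 2511·1255 = 3151305 ⇒ b = 1050435.

r = 1255, b = 1050435.


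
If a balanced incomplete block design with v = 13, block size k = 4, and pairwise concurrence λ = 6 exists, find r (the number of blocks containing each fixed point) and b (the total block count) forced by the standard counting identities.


Any 2-(v, k, λ) BIBD satisfies two necessary conditions:
  (i)  Each point sits in r blocks, and counting incidences through any fixed point gives r(k − 1) = λ(v − 1), so r = λ(v − 1)/(k − 1).
  (ii) Total incidences bk = vr, so b = vr/k.
Step 1: r = λ(v − 1)/(k − 1) = 6·(13 − 1)/(4 − 1) = 6·12/3 = 72/3 = 24.
Step 2: b = vr/k = 13·24/4 = 312/4 = 78.
Check integrality: r = 24 ∈ Z ✓, b = 78 ∈ Z ✓.
(These identities are necessary conditions: they determine r and b for any design with these parameters, but do not by themselves prove that one exists.)

r = 24, b = 78.


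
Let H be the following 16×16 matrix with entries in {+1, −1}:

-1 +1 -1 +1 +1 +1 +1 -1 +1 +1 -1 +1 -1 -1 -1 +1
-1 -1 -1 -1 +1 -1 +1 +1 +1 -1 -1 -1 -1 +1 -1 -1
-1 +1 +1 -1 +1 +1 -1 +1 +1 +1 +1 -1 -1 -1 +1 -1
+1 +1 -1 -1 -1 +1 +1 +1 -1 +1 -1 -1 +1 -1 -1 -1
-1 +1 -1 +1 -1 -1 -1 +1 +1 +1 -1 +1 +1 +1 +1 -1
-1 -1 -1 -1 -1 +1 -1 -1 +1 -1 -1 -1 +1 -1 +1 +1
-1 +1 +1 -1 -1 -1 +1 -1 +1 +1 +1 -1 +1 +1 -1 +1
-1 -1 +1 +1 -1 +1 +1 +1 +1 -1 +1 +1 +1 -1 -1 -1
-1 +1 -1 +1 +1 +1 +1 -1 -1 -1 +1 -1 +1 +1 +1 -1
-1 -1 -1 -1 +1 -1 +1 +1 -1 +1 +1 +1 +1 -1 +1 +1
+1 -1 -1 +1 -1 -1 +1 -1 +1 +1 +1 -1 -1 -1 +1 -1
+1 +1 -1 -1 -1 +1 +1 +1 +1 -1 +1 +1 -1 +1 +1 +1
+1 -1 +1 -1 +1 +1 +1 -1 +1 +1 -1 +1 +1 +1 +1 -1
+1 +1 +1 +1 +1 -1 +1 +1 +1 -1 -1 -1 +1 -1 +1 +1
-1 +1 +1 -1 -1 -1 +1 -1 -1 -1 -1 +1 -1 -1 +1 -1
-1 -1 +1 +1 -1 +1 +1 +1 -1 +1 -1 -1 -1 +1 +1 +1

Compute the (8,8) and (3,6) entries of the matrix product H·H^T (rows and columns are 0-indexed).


Row 3 of H: [1, 1, -1, -1, -1, 1, 1, 1, -1, 1, -1, -1, 1, -1, -1, -1].
Row 6 of H: [-1, 1, 1, -1, -1, -1, 1, -1, 1, 1, 1, -1, 1, 1, -1, 1].
Row 8 of H: [-1, 1, -1, 1, 1, 1, 1, -1, -1, -1, 1, -1, 1, 1, 1, -1].
(H·H^T)[8][8] = Σ_j H[8][j]·H[8][j] = (-1)² + (1)² + (-1)² + (1)² + (1)² + (1)² + (1)² + (-1)² + (-1)² + (-1)² + (1)² + (-1)² + (1)² + (1)² + (1)² + (-1)² = 1 + 1 + 1 + 1 + 1 + 1 + 1 + 1 + 1 + 1 + 1 + 1 + 1 + 1 + 1 + 1 = 16.
(H·H^T)[3][6] = Σ_j H[3][j]·H[6][j] = (1)·(-1) + (1)·(1) + (-1)·(1) + (-1)·(-1) + (-1)·(-1) + (1)·(-1) + (1)·(1) + (1)·(-1) + (-1)·(1) + (1)·(1) + (-1)·(1) + (-1)·(-1) + (1)·(1) + (-1)·(1) + (-1)·(-1) + (-1)·(1) = -1 + 1 + -1 + 1 + 1 + -1 + 1 + -1 + -1 + 1 + -1 + 1 + 1 + -1 + 1 + -1 = 0.
So rows 3 and 6 are orthogonal; the diagonal entry equals n = 16.

(8,8) entry = 16; (3,6) entry = 0.


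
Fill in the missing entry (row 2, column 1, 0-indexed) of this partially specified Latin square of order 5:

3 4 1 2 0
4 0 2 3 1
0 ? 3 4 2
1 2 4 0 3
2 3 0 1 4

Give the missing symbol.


Row 2 contains symbols [0, 2, 3, 4] — missing [1].
Column 1 contains symbols [0, 2, 3, 4] — missing [1].
The missing symbol must appear in both missing sets; intersection = [1].
Therefore the hidden value is 1.

Missing value = 1.


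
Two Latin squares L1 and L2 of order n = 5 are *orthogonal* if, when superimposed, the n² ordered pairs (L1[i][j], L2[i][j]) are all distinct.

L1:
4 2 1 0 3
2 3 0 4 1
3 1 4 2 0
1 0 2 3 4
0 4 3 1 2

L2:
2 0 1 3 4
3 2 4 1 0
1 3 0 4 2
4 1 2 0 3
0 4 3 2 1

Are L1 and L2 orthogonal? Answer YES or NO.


Form the n² = 25 superimposed pairs (L1[i][j], L2[i][j]), row by row (rows and columns indexed from 0):
row 0: (4,2) (2,0) (1,1) (0,3) (3,4)
row 1: (2,3) (3,2) (0,4) (4,1) (1,0)
row 2: (3,1) (1,3) (4,0) (2,4) (0,2)
row 3: (1,4) (0,1) (2,2) (3,0) (4,3)
row 4: (0,0) (4,4) (3,3) (1,2) (2,1)
Orthogonality requires all 25 pairs distinct.
Check by first coordinate: for each symbol s of L1, list the L2 entries in the n cells where L1 = s; they must all differ.
  L1 = 0: L2 entries (in reading order) 3, 4, 2, 1, 0 — all 5 distinct ✓
  L1 = 1: L2 entries (in reading order) 1, 0, 3, 4, 2 — all 5 distinct ✓
  L1 = 2: L2 entries (in reading order) 0, 3, 4, 2, 1 — all 5 distinct ✓
  L1 = 3: L2 entries (in reading order) 4, 2, 1, 0, 3 — all 5 distinct ✓
  L1 = 4: L2 entries (in reading order) 2, 1, 0, 3, 4 — all 5 distinct ✓
Every symbol of L1 meets every symbol of L2 exactly once, so all 25 pairs are distinct (25 of 25).
Conclusion: YES.

YES


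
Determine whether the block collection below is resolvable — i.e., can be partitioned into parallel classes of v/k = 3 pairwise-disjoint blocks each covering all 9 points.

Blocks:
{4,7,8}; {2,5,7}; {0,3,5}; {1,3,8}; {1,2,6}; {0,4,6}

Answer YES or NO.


v = 9, block size k = 3, number of blocks = 6.
For resolvability, blocks must partition into parallel classes of size v/k = 3.
Total blocks must therefore be a multiple of 3: 6 = 3·2 + 0 ⇒ divisible ✓.
Greedy packing gives 2 candidate class(es). Each should be a full parallel class (size 3, covers all 9 points).
  Class 1 (3 blocks): {4,7,8}; {0,3,5}; {1,2,6}. Points covered: [0, 1, 2, 3, 4, 5, 6, 7, 8].
  Class 2 (3 blocks): {2,5,7}; {1,3,8}; {0,4,6}. Points covered: [0, 1, 2, 3, 4, 5, 6, 7, 8].
All classes full (size 3)? YES. All classes cover every point? YES.
Resolvable? YES.

YES


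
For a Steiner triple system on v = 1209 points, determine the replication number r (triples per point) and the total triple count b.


An STS(v) is a 2-(v, 3, 1) BIBD: block size k = 3, λ = 1.
Replication: r(k − 1) = λ(v − 1) ⇒ r·2 = 1209 − 1 = 1208 ⇒ r = 604.
Block count: b = v(v − 1)/6 = 1209·1208/6 = 1460472/6 = 243412.
(Check via bk = vr: 243412·3 = 730236 = 1209·604 = 730236 ✓.)

r = 604, b = 243412.


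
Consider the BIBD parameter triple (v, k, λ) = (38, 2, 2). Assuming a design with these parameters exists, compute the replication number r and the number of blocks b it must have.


Any 2-(v, k, λ) BIBD satisfies two necessary conditions:
  (i)  Each point sits in r blocks, and counting incidences through any fixed point gives r(k − 1) = λ(v − 1), so r = λ(v − 1)/(k − 1).
  (ii) Total incidences bk = vr, so b = vr/k.
Step 1: r = λ(v − 1)/(k − 1) = 2·(38 − 1)/(2 − 1) = 2·37/1 = 74/1 = 74.
Step 2: b = vr/k = 38·74/2 = 2812/2 = 1406.
Check integrality: r = 74 ∈ Z ✓, b = 1406 ∈ Z ✓.
(These identities are necessary conditions: they determine r and b for any design with these parameters, but do not by themselves prove that one exists.)

r = 74, b = 1406.


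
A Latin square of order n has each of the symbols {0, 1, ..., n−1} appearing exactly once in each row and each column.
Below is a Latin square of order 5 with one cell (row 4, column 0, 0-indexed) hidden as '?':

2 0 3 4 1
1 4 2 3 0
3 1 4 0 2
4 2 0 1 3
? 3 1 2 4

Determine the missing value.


Row 4 contains symbols [1, 2, 3, 4] — missing [0].
Column 0 contains symbols [1, 2, 3, 4] — missing [0].
The missing symbol must appear in both missing sets; intersection = [0].
Therefore the hidden value is 0.

Missing value = 0.


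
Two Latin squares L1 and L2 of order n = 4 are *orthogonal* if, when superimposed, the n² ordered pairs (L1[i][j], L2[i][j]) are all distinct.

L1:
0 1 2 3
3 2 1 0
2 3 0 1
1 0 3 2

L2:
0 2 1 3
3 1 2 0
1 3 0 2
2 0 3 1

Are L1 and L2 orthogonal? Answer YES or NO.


Form the n² = 16 superimposed pairs (L1[i][j], L2[i][j]), row by row (rows and columns indexed from 0):
row 0: (0,0) (1,2) (2,1) (3,3)
row 1: (3,3) (2,1) (1,2) (0,0)
row 2: (2,1) (3,3) (0,0) (1,2)
row 3: (1,2) (0,0) (3,3) (2,1)
Orthogonality requires all 16 pairs distinct.
But the pair (3,3) repeats: cell (0,3) has L1 = 3, L2 = 3, and cell (1,0) has L1 = 3, L2 = 3.
A repeated pair means some other pair never occurs (only 4 distinct pairs out of 16), so the squares are not orthogonal.
Conclusion: NO.

NO


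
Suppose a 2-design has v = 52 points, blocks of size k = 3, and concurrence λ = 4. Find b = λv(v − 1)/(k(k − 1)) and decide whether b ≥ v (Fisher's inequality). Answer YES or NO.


r = λ(v − 1)/(k − 1) = 4·51/2 = 102.
b = vr/k = 52·102/3 = 1768.
Fisher's inequality: b ≥ v ⇔ 1768 ≥ 52? YES.

YES


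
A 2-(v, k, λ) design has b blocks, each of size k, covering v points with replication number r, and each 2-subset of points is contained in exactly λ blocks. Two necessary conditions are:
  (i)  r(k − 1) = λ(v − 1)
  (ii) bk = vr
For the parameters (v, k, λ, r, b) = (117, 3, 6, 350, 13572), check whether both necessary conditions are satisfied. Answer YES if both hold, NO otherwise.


Condition (i): r(k − 1) = 350·2 = 700; λ(v − 1) = 6·116 = 696. Match? NO.
Condition (ii): bk = 13572·3 = 40716; vr = 117·350 = 40950. Match? NO.
Both conditions hold? NO.

NO


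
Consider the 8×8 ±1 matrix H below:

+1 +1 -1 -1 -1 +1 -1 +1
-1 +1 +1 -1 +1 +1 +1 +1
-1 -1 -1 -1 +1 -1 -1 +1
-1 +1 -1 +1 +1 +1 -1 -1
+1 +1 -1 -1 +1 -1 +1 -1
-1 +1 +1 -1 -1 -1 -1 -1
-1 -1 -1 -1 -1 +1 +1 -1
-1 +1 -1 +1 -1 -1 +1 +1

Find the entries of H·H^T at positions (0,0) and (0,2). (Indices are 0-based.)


Row 0 of H: [1, 1, -1, -1, -1, 1, -1, 1].
Row 2 of H: [-1, -1, -1, -1, 1, -1, -1, 1].
(H·H^T)[0][0] = Σ_j H[0][j]·H[0][j] = (1)² + (1)² + (-1)² + (-1)² + (-1)² + (1)² + (-1)² + (1)² = 1 + 1 + 1 + 1 + 1 + 1 + 1 + 1 = 8.
(H·H^T)[0][2] = Σ_j H[0][j]·H[2][j] = (1)·(-1) + (1)·(-1) + (-1)·(-1) + (-1)·(-1) + (-1)·(1) + (1)·(-1) + (-1)·(-1) + (1)·(1) = -1 + -1 + 1 + 1 + -1 + -1 + 1 + 1 = 0.
So rows 0 and 2 are orthogonal; the diagonal entry equals n = 8.

(0,0) entry = 8; (0,2) entry = 0.


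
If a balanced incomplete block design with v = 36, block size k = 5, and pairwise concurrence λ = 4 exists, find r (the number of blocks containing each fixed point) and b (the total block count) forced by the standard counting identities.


Any 2-(v, k, λ) BIBD satisfies two necessary conditions:
  (i)  Each point sits in r blocks, and counting incidences through any fixed point gives r(k − 1) = λ(v − 1), so r = λ(v − 1)/(k − 1).
  (ii) Total incidences bk = vr, so b = vr/k.
Step 1: r = λ(v − 1)/(k − 1) = 4·(36 − 1)/(5 − 1) = 4·35/4 = 140/4 = 35.
Step 2: b = vr/k = 36·35/5 = 1260/5 = 252.
Check integrality: r = 35 ∈ Z ✓, b = 252 ∈ Z ✓.
(These identities are necessary conditions: they determine r and b for any design with these parameters, but do not by themselves prove that one exists.)

r = 35, b = 252.


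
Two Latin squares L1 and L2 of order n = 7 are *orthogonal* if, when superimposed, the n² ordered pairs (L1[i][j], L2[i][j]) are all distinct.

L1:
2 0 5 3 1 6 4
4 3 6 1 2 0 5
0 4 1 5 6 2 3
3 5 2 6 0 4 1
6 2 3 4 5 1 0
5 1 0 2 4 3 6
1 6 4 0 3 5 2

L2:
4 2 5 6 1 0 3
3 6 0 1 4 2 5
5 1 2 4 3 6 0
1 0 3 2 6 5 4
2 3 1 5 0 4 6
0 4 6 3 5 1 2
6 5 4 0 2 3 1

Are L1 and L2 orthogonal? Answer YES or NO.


Form the n² = 49 superimposed pairs (L1[i][j], L2[i][j]), row by row (rows and columns indexed from 0):
row 0: (2,4) (0,2) (5,5) (3,6) (1,1) (6,0) (4,3)
row 1: (4,3) (3,6) (6,0) (1,1) (2,4) (0,2) (5,5)
row 2: (0,5) (4,1) (1,2) (5,4) (6,3) (2,6) (3,0)
row 3: (3,1) (5,0) (2,3) (6,2) (0,6) (4,5) (1,4)
row 4: (6,2) (2,3) (3,1) (4,5) (5,0) (1,4) (0,6)
row 5: (5,0) (1,4) (0,6) (2,3) (4,5) (3,1) (6,2)
row 6: (1,6) (6,5) (4,4) (0,0) (3,2) (5,3) (2,1)
Orthogonality requires all 49 pairs distinct.
But the pair (4,3) repeats: cell (0,6) has L1 = 4, L2 = 3, and cell (1,0) has L1 = 4, L2 = 3.
A repeated pair means some other pair never occurs (only 28 distinct pairs out of 49), so the squares are not orthogonal.
Conclusion: NO.

NO


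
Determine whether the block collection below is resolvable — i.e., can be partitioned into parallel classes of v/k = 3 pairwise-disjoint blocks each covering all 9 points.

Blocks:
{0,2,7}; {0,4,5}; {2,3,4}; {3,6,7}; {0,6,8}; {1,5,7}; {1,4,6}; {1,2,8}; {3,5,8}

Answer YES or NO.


v = 9, block size k = 3, number of blocks = 9.
For resolvability, blocks must partition into parallel classes of size v/k = 3.
Total blocks must therefore be a multiple of 3: 9 = 3·3 + 0 ⇒ divisible ✓.
Greedy packing gives 3 candidate class(es). Each should be a full parallel class (size 3, covers all 9 points).
  Class 1 (3 blocks): {0,2,7}; {1,4,6}; {3,5,8}. Points covered: [0, 1, 2, 3, 4, 5, 6, 7, 8].
  Class 2 (3 blocks): {0,4,5}; {3,6,7}; {1,2,8}. Points covered: [0, 1, 2, 3, 4, 5, 6, 7, 8].
  Class 3 (3 blocks): {2,3,4}; {0,6,8}; {1,5,7}. Points covered: [0, 1, 2, 3, 4, 5, 6, 7, 8].
All classes full (size 3)? YES. All classes cover every point? YES.
Resolvable? YES.

YES


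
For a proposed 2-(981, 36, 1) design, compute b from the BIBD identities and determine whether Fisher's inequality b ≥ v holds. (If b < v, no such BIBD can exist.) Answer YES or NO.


b = λv(v − 1)/(k(k − 1)) = 1·981·980/(36·35) = 961380/1260 = 763.
Compare with v = 981: b < v, so Fisher's inequality fails.

NO


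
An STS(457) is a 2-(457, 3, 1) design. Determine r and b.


An STS(v) is a 2-(v, 3, 1) BIBD: block size k = 3, λ = 1.
Replication: r(k − 1) = λ(v − 1) ⇒ r·2 = 457 − 1 = 456 ⇒ r = 228.
Block count: bk = vr ⇒ b·3 = 457·228 = 104196 ⇒ b = 34732.

r = 228, b = 34732.


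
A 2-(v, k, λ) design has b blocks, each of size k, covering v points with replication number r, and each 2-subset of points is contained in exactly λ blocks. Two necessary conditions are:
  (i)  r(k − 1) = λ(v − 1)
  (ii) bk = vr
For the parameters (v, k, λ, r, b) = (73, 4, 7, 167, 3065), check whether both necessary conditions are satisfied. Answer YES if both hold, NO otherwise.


Condition (i): r(k − 1) = 167·3 = 501; λ(v − 1) = 7·72 = 504. Match? NO.
Condition (ii): bk = 3065·4 = 12260; vr = 73·167 = 12191. Match? NO.
Both conditions hold? NO.

NO


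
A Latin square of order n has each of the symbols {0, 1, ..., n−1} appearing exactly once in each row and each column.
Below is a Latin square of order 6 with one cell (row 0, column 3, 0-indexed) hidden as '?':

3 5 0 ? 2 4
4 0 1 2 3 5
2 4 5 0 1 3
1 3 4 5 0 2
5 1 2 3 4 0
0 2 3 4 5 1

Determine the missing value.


Row 0 contains symbols [0, 2, 3, 4, 5] — missing [1].
Column 3 contains symbols [0, 2, 3, 4, 5] — missing [1].
The missing symbol must appear in both missing sets; intersection = [1].
Therefore the hidden value is 1.

Missing value = 1.


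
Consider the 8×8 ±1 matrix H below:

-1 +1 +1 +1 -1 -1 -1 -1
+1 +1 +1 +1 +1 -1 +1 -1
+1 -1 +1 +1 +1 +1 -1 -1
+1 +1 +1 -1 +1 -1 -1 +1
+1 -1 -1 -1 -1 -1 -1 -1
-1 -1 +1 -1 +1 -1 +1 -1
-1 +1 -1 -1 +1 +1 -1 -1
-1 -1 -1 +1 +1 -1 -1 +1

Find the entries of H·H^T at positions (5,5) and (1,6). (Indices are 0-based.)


Row 1 of H: [1, 1, 1, 1, 1, -1, 1, -1].
Row 5 of H: [-1, -1, 1, -1, 1, -1, 1, -1].
Row 6 of H: [-1, 1, -1, -1, 1, 1, -1, -1].
(H·H^T)[5][5] = Σ_j H[5][j]·H[5][j] = (-1)² + (-1)² + (1)² + (-1)² + (1)² + (-1)² + (1)² + (-1)² = 1 + 1 + 1 + 1 + 1 + 1 + 1 + 1 = 8.
(H·H^T)[1][6] = Σ_j H[1][j]·H[6][j] = (1)·(-1) + (1)·(1) + (1)·(-1) + (1)·(-1) + (1)·(1) + (-1)·(1) + (1)·(-1) + (-1)·(-1) = -1 + 1 + -1 + -1 + 1 + -1 + -1 + 1 = -2.
Rows 1 and 6 are not orthogonal (dot product = -2 ≠ 0), so H is not a Hadamard matrix.

(5,5) entry = 8; (1,6) entry = -2.


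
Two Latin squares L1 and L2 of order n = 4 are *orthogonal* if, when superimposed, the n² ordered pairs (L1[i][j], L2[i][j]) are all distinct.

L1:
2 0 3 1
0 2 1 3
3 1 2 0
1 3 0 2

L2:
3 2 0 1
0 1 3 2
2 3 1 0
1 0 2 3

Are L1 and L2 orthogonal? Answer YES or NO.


Form the n² = 16 superimposed pairs (L1[i][j], L2[i][j]), row by row (rows and columns indexed from 0):
row 0: (2,3) (0,2) (3,0) (1,1)
row 1: (0,0) (2,1) (1,3) (3,2)
row 2: (3,2) (1,3) (2,1) (0,0)
row 3: (1,1) (3,0) (0,2) (2,3)
Orthogonality requires all 16 pairs distinct.
But the pair (3,2) repeats: cell (1,3) has L1 = 3, L2 = 2, and cell (2,0) has L1 = 3, L2 = 2.
A repeated pair means some other pair never occurs (only 8 distinct pairs out of 16), so the squares are not orthogonal.
Conclusion: NO.

NO


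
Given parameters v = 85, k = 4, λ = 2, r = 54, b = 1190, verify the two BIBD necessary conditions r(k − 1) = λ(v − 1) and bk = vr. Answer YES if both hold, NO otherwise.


Condition (i): r(k − 1) = 54·3 = 162; λ(v − 1) = 2·84 = 168. Match? NO.
Condition (ii): bk = 1190·4 = 4760; vr = 85·54 = 4590. Match? NO.
Both conditions hold? NO.

NO


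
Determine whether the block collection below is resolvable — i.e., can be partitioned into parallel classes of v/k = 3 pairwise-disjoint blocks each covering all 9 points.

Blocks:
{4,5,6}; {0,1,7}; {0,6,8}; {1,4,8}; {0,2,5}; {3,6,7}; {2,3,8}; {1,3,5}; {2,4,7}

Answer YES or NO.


v = 9, block size k = 3, number of blocks = 9.
For resolvability, blocks must partition into parallel classes of size v/k = 3.
Total blocks must therefore be a multiple of 3: 9 = 3·3 + 0 ⇒ divisible ✓.
Greedy packing gives 3 candidate class(es). Each should be a full parallel class (size 3, covers all 9 points).
  Class 1 (3 blocks): {4,5,6}; {0,1,7}; {2,3,8}. Points covered: [0, 1, 2, 3, 4, 5, 6, 7, 8].
  Class 2 (3 blocks): {0,6,8}; {1,3,5}; {2,4,7}. Points covered: [0, 1, 2, 3, 4, 5, 6, 7, 8].
  Class 3 (3 blocks): {1,4,8}; {0,2,5}; {3,6,7}. Points covered: [0, 1, 2, 3, 4, 5, 6, 7, 8].
All classes full (size 3)? YES. All classes cover every point? YES.
Resolvable? YES.

YES


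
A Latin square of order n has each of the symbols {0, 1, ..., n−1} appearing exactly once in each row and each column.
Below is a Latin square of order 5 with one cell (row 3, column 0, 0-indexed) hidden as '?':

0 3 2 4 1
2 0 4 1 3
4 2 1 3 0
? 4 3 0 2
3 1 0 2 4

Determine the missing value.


Row 3 contains symbols [0, 2, 3, 4] — missing [1].
Column 0 contains symbols [0, 2, 3, 4] — missing [1].
The missing symbol must appear in both missing sets; intersection = [1].
Therefore the hidden value is 1.

Missing value = 1.


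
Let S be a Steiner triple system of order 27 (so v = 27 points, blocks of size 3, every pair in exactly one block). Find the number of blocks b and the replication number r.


An STS(v) is a 2-(v, 3, 1) BIBD: block size k = 3, λ = 1.
Replication: r(k − 1) = λ(v − 1) ⇒ r·2 = 27 − 1 = 26 ⇒ r = 13.
Block count: b = v(v − 1)/6 = 27·26/6 = 702/6 = 117.
(Check via bk = vr: 117·3 = 351 = 27·13 = 351 ✓.)

r = 13, b = 117.


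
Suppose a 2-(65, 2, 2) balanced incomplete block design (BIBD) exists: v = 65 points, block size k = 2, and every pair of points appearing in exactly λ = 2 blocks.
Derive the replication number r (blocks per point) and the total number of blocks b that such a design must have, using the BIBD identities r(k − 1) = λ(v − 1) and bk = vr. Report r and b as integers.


Any 2-(v, k, λ) BIBD satisfies two necessary conditions:
  (i)  Each point sits in r blocks, and counting incidences through any fixed point gives r(k − 1) = λ(v − 1), so r = λ(v − 1)/(k − 1).
  (ii) Total incidences bk = vr, so b = vr/k.
Step 1: r = λ(v − 1)/(k − 1) = 2·(65 − 1)/(2 − 1) = 2·64/1 = 128/1 = 128.
Step 2: b = vr/k = 65·128/2 = 8320/2 = 4160.
Check integrality: r = 128 ∈ Z ✓, b = 4160 ∈ Z ✓.
(These identities are necessary conditions: they determine r and b for any design with these parameters, but do not by themselves prove that one exists.)

r = 128, b = 4160.


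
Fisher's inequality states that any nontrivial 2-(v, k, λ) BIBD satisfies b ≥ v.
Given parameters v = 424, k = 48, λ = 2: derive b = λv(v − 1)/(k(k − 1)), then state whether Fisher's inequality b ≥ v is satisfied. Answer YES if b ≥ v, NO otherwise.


b = λv(v − 1)/(k(k − 1)) = 2·424·423/(48·47) = 358704/2256 = 159.
Compare with v = 424: b < v, so Fisher's inequality fails.

NO


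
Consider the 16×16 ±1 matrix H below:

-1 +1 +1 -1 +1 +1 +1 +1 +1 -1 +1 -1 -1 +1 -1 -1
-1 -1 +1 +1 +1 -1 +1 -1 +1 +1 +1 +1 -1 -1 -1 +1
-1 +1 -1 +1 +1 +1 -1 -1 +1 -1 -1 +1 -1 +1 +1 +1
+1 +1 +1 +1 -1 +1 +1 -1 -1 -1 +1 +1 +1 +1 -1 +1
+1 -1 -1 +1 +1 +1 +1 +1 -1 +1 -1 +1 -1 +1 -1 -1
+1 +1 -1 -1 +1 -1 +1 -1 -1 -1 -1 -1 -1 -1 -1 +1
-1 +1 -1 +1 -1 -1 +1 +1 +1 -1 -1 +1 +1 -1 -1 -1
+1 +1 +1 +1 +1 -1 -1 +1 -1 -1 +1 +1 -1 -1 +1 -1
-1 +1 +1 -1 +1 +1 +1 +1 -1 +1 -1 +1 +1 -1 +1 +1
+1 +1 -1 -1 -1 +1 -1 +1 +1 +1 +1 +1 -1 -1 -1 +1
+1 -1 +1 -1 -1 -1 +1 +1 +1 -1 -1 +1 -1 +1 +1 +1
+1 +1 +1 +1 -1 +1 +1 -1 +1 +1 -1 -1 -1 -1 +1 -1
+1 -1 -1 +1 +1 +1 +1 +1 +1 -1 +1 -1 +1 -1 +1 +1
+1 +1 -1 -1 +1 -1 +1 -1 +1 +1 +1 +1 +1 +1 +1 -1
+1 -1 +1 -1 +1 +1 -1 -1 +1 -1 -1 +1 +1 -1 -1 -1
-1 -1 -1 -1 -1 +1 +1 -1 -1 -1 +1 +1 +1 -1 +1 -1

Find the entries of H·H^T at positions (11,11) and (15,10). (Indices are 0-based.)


Row 10 of H: [1, -1, 1, -1, -1, -1, 1, 1, 1, -1, -1, 1, -1, 1, 1, 1].
Row 11 of H: [1, 1, 1, 1, -1, 1, 1, -1, 1, 1, -1, -1, -1, -1, 1, -1].
Row 15 of H: [-1, -1, -1, -1, -1, 1, 1, -1, -1, -1, 1, 1, 1, -1, 1, -1].
(H·H^T)[11][11] = Σ_j H[11][j]·H[11][j] = (1)² + (1)² + (1)² + (1)² + (-1)² + (1)² + (1)² + (-1)² + (1)² + (1)² + (-1)² + (-1)² + (-1)² + (-1)² + (1)² + (-1)² = 1 + 1 + 1 + 1 + 1 + 1 + 1 + 1 + 1 + 1 + 1 + 1 + 1 + 1 + 1 + 1 = 16.
(H·H^T)[15][10] = Σ_j H[15][j]·H[10][j] = (-1)·(1) + (-1)·(-1) + (-1)·(1) + (-1)·(-1) + (-1)·(-1) + (1)·(-1) + (1)·(1) + (-1)·(1) + (-1)·(1) + (-1)·(-1) + (1)·(-1) + (1)·(1) + (1)·(-1) + (-1)·(1) + (1)·(1) + (-1)·(1) = -1 + 1 + -1 + 1 + 1 + -1 + 1 + -1 + -1 + 1 + -1 + 1 + -1 + -1 + 1 + -1 = -2.
Rows 15 and 10 are not orthogonal (dot product = -2 ≠ 0), so H is not a Hadamard matrix.

(11,11) entry = 16; (15,10) entry = -2.


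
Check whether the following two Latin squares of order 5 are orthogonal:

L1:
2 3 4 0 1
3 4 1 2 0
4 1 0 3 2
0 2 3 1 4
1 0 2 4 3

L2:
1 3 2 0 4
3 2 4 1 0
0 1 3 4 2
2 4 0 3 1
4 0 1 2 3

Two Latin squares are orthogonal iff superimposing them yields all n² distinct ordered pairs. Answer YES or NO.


Form the n² = 25 superimposed pairs (L1[i][j], L2[i][j]), row by row (rows and columns indexed from 0):
row 0: (2,1) (3,3) (4,2) (0,0) (1,4)
row 1: (3,3) (4,2) (1,4) (2,1) (0,0)
row 2: (4,0) (1,1) (0,3) (3,4) (2,2)
row 3: (0,2) (2,4) (3,0) (1,3) (4,1)
row 4: (1,4) (0,0) (2,1) (4,2) (3,3)
Orthogonality requires all 25 pairs distinct.
But the pair (3,3) repeats: cell (0,1) has L1 = 3, L2 = 3, and cell (1,0) has L1 = 3, L2 = 3.
A repeated pair means some other pair never occurs (only 15 distinct pairs out of 25), so the squares are not orthogonal.
Conclusion: NO.

NO
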